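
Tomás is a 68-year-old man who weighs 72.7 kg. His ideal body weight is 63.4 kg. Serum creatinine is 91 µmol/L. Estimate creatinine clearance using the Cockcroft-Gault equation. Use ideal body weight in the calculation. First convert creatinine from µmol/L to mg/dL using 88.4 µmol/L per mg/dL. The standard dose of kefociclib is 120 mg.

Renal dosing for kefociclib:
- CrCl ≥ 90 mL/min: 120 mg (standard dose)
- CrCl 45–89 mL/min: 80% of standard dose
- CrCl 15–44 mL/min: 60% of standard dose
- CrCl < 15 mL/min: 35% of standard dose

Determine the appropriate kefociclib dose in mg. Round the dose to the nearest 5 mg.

SCr = 91 / 88.4 = 1.029 mg/dL
CrCl = (140 − 68) × 63.4 / (72 × 1.029) = 4564.8 / 74.09 ≈ 61.6 mL/min
CrCl ≈ 62 mL/min → bracket 45–89 mL/min.
80% of 120 mg = 96 mg → 95 mg

95 mg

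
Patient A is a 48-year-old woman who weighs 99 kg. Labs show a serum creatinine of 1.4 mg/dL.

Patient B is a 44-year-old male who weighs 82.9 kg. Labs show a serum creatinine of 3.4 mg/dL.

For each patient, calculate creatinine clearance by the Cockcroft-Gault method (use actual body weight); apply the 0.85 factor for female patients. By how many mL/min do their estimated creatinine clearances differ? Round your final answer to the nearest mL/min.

Patient A: CrCl = (140 − 48) × 99 / (72 × 1.4) × 0.85 = 9108.0 / 100.80 × 0.85 ≈ 76.8 mL/min
Patient B: CrCl = (140 − 44) × 82.9 / (72 × 3.4) = 7958.4 / 244.80 ≈ 32.5 mL/min
|76.8 − 32.5| = 44.3 mL/min

44 mL/min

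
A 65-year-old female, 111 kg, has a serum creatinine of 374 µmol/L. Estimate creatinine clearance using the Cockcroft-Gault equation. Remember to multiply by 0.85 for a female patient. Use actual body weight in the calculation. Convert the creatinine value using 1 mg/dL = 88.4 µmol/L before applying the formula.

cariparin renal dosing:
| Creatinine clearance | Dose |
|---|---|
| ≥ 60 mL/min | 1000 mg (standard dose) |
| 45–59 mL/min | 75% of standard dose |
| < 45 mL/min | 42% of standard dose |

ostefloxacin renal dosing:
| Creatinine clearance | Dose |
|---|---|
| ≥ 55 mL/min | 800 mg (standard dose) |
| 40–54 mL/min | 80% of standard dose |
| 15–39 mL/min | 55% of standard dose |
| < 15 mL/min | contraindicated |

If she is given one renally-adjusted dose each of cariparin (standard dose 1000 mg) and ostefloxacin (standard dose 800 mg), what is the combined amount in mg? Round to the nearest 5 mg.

860 mg

SCr = 374 / 88.4 = 4.231 mg/dL
CrCl = (140 − 65) × 111 / (72 × 4.231) × 0.85 = 8325.0 / 304.63 × 0.85 ≈ 23.2 mL/min
CrCl ≈ 23 mL/min.
cariparin: < 45 mL/min → 42% of 1000 mg = 420 mg.
ostefloxacin: 15–39 mL/min → 55% of 800 mg = 440 mg.
Total = 420 + 440 = 860 mg.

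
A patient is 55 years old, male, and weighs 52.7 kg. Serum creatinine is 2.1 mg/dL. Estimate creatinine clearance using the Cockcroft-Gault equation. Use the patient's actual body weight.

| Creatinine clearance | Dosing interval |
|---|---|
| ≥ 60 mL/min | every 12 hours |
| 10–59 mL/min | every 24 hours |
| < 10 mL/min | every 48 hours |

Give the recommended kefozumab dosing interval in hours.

CrCl = (140 − 55) × 52.7 / (72 × 2.1) = 4479.5 / 151.20 ≈ 29.6 mL/min
CrCl ≈ 30 mL/min → bracket 10–59 mL/min → every 24 hours.

every 24 hours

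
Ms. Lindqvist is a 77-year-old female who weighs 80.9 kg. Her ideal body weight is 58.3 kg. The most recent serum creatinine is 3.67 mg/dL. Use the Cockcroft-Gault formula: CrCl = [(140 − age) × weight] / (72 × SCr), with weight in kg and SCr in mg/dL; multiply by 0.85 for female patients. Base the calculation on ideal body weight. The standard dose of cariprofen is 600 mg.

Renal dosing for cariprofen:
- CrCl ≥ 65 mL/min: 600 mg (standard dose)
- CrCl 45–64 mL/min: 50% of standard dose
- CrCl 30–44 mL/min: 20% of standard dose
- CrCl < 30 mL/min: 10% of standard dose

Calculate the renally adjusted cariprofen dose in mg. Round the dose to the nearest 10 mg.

CrCl = (140 − 77) × 58.3 / (72 × 3.67) × 0.85 = 3672.9 / 264.24 × 0.85 ≈ 11.8 mL/min
CrCl ≈ 12 mL/min → bracket < 30 mL/min.
10% of 600 mg = 60 mg

60 mg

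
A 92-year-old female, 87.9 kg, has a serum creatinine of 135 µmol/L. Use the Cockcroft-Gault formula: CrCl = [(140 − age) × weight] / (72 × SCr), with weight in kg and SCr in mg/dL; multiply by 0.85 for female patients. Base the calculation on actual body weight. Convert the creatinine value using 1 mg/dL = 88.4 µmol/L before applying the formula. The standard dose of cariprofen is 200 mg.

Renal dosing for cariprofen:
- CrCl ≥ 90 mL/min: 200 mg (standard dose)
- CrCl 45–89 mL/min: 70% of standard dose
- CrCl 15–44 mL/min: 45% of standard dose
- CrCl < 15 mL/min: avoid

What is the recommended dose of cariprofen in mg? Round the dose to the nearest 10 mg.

90 mg

SCr = 135 / 88.4 = 1.527 mg/dL
CrCl = (140 − 92) × 87.9 / (72 × 1.527) × 0.85 = 4219.2 / 109.94 × 0.85 ≈ 32.6 mL/min
CrCl ≈ 33 mL/min → bracket 15–44 mL/min.
45% of 200 mg = 90 mg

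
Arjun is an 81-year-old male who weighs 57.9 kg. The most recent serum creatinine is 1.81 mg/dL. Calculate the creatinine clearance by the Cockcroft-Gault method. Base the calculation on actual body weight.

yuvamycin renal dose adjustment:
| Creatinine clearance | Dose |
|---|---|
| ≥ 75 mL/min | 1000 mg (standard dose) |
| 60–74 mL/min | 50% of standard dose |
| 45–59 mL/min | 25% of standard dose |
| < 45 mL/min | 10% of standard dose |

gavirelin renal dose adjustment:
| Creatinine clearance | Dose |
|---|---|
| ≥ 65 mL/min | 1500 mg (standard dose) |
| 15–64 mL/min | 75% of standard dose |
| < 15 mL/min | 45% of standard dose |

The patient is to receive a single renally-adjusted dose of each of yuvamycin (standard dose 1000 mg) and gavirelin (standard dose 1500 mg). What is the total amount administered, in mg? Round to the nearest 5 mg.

1225 mg

CrCl = (140 − 81) × 57.9 / (72 × 1.81) = 3416.1 / 130.32 ≈ 26.2 mL/min
CrCl ≈ 26 mL/min.
yuvamycin: < 45 mL/min → 10% of 1000 mg = 100 mg.
gavirelin: 15–64 mL/min → 75% of 1500 mg = 1125 mg.
Total = 100 + 1125 = 1225 mg.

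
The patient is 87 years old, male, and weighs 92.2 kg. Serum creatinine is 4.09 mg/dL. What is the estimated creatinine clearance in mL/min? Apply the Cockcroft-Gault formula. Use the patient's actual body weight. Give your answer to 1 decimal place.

16.6 mL/min

CrCl = (140 − 87) × 92.2 / (72 × 4.09) = 4886.6 / 294.48 ≈ 16.6 mL/min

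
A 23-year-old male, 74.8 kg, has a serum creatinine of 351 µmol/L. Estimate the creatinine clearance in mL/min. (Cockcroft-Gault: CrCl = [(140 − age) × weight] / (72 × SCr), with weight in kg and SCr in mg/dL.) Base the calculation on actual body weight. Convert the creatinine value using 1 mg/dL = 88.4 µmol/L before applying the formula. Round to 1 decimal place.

30.6 mL/min

SCr = 351 / 88.4 = 3.971 mg/dL
CrCl = (140 − 23) × 74.8 / (72 × 3.971) = 8751.6 / 285.91 ≈ 30.6 mL/min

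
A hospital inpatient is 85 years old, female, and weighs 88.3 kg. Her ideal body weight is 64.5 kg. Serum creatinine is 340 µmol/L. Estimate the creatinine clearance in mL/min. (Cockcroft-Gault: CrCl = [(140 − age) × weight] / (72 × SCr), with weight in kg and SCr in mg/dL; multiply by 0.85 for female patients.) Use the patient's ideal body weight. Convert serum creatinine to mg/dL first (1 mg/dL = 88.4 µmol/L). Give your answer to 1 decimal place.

SCr = 340 / 88.4 = 3.846 mg/dL
CrCl = (140 − 85) × 64.5 / (72 × 3.846) × 0.85 = 3547.5 / 276.91 × 0.85 ≈ 10.9 mL/min

10.9 mL/min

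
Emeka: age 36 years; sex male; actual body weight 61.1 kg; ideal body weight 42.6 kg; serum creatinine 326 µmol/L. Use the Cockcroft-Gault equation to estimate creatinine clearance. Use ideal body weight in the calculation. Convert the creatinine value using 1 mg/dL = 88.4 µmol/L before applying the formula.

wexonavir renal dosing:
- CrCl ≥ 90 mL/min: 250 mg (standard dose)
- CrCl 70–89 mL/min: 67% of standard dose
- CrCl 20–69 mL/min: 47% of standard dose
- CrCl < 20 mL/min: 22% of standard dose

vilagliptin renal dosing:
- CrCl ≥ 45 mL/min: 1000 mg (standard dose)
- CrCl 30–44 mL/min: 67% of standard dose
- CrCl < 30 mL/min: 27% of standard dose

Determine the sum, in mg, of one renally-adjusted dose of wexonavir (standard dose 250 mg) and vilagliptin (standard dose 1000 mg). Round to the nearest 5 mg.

325 mg

SCr = 326 / 88.4 = 3.688 mg/dL
CrCl = (140 − 36) × 42.6 / (72 × 3.688) = 4430.4 / 265.54 ≈ 16.7 mL/min
CrCl ≈ 17 mL/min.
wexonavir: < 20 mL/min → 22% of 250 mg = 55 mg.
vilagliptin: < 30 mL/min → 27% of 1000 mg = 270 mg.
Total = 55 + 270 = 325 mg.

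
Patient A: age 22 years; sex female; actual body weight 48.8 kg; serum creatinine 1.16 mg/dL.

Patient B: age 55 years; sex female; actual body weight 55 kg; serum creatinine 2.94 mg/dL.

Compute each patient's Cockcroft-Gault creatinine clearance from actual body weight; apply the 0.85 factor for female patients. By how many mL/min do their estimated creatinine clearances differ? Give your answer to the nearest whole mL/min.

40 mL/min

Patient A: CrCl = (140 − 22) × 48.8 / (72 × 1.16) × 0.85 = 5758.4 / 83.52 × 0.85 ≈ 58.6 mL/min
Patient B: CrCl = (140 − 55) × 55 / (72 × 2.94) × 0.85 = 4675.0 / 211.68 × 0.85 ≈ 18.8 mL/min
|58.6 − 18.8| = 39.8 mL/min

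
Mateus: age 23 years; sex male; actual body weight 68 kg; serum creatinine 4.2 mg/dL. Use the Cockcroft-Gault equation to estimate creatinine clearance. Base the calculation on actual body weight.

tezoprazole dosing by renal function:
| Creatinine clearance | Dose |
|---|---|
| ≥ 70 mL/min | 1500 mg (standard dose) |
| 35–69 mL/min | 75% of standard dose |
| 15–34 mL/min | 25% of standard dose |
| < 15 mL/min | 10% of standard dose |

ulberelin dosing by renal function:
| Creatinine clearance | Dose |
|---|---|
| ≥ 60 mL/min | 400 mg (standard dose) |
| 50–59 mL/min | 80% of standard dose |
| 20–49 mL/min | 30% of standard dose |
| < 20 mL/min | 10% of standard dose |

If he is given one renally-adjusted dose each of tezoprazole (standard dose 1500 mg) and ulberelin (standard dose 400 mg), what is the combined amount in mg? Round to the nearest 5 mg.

CrCl = (140 − 23) × 68 / (72 × 4.2) = 7956.0 / 302.40 ≈ 26.3 mL/min
CrCl ≈ 26 mL/min.
tezoprazole: 15–34 mL/min → 25% of 1500 mg = 375 mg.
ulberelin: 20–49 mL/min → 30% of 400 mg = 120 mg.
Total = 375 + 120 = 495 mg.

495 mg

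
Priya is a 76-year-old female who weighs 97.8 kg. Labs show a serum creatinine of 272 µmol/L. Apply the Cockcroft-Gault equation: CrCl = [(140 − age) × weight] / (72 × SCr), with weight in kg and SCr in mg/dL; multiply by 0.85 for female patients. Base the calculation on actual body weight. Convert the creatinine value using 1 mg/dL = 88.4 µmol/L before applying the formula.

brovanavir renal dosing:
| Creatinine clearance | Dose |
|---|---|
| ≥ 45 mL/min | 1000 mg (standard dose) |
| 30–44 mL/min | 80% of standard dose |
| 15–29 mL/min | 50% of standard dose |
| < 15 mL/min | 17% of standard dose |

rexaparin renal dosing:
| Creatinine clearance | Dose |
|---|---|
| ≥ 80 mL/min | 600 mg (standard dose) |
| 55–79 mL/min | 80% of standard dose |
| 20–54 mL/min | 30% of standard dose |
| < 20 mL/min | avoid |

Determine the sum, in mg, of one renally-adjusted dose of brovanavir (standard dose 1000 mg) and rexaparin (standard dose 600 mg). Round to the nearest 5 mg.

SCr = 272 / 88.4 = 3.077 mg/dL
CrCl = (140 − 76) × 97.8 / (72 × 3.077) × 0.85 = 6259.2 / 221.54 × 0.85 ≈ 24.0 mL/min
CrCl ≈ 24 mL/min.
brovanavir: 15–29 mL/min → 50% of 1000 mg = 500 mg.
rexaparin: 20–54 mL/min → 30% of 600 mg = 180 mg.
Total = 500 + 180 = 680 mg.

680 mg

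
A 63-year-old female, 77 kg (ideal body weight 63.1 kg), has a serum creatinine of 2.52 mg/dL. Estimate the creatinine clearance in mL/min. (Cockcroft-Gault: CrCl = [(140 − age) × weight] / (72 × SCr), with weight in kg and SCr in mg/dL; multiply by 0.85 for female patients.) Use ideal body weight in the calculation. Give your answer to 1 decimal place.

CrCl = (140 − 63) × 63.1 / (72 × 2.52) × 0.85 = 4858.7 / 181.44 × 0.85 ≈ 22.8 mL/min

22.8 mL/min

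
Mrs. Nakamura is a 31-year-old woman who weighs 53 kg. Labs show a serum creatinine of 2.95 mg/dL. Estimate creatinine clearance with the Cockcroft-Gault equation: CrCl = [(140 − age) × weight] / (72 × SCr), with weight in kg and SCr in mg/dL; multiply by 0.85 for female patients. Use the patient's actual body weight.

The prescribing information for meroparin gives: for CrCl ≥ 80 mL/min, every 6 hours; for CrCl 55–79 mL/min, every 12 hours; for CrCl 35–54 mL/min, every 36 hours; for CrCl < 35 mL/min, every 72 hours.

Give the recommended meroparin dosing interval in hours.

every 72 hours

CrCl = (140 − 31) × 53 / (72 × 2.95) × 0.85 = 5777.0 / 212.40 × 0.85 ≈ 23.1 mL/min
CrCl ≈ 23 mL/min → bracket < 35 mL/min → every 72 hours.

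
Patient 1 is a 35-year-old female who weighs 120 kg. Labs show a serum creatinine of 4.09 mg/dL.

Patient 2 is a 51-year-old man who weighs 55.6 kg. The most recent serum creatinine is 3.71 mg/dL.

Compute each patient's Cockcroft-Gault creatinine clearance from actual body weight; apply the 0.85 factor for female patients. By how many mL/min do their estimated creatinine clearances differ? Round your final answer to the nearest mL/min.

Patient 1: CrCl = (140 − 35) × 120 / (72 × 4.09) × 0.85 = 12600.0 / 294.48 × 0.85 ≈ 36.4 mL/min
Patient 2: CrCl = (140 − 51) × 55.6 / (72 × 3.71) = 4948.4 / 267.12 ≈ 18.5 mL/min
|36.4 − 18.5| = 17.9 mL/min

18 mL/min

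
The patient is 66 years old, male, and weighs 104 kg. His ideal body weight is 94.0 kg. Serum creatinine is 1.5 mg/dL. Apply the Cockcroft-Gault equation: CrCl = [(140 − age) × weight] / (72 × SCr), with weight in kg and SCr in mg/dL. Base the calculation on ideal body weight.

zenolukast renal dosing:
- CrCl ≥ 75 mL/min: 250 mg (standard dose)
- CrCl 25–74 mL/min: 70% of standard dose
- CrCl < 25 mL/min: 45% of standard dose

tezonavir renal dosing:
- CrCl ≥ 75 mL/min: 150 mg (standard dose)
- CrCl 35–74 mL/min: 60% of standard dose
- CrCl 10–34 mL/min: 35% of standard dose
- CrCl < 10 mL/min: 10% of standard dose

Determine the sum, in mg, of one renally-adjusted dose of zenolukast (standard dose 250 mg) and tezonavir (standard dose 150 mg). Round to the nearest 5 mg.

265 mg

CrCl = (140 − 66) × 94 / (72 × 1.5) = 6956.0 / 108.00 ≈ 64.4 mL/min
CrCl ≈ 64 mL/min.
zenolukast: 25–74 mL/min → 70% of 250 mg = 175 mg.
tezonavir: 35–74 mL/min → 60% of 150 mg = 90 mg.
Total = 175 + 90 = 265 mg.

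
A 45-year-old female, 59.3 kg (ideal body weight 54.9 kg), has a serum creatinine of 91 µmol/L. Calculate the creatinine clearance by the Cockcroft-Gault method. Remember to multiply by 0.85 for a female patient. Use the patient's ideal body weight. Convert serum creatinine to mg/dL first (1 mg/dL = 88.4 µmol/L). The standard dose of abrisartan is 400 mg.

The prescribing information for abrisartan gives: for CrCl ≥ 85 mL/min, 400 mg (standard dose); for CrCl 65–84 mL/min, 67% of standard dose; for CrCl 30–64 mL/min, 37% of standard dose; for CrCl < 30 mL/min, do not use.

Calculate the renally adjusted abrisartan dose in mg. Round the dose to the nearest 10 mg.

150 mg

SCr = 91 / 88.4 = 1.029 mg/dL
CrCl = (140 − 45) × 54.9 / (72 × 1.029) × 0.85 = 5215.5 / 74.09 × 0.85 ≈ 59.8 mL/min
CrCl ≈ 60 mL/min → bracket 30–64 mL/min.
37% of 400 mg = 148 mg → 150 mg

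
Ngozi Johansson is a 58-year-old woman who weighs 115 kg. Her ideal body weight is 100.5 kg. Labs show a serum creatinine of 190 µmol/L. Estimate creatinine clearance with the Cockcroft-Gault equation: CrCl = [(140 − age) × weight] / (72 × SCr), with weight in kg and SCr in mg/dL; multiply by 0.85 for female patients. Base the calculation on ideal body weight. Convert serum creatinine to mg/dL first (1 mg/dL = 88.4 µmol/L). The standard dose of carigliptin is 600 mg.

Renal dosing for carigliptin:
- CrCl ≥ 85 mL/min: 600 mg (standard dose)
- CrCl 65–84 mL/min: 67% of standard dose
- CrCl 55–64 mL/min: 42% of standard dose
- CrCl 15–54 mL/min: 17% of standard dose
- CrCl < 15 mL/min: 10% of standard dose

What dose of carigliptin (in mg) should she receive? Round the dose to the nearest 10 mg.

SCr = 190 / 88.4 = 2.149 mg/dL
CrCl = (140 − 58) × 100.5 / (72 × 2.149) × 0.85 = 8241.0 / 154.73 × 0.85 ≈ 45.3 mL/min
CrCl ≈ 45 mL/min → bracket 15–54 mL/min.
17% of 600 mg = 102 mg → 100 mg

100 mg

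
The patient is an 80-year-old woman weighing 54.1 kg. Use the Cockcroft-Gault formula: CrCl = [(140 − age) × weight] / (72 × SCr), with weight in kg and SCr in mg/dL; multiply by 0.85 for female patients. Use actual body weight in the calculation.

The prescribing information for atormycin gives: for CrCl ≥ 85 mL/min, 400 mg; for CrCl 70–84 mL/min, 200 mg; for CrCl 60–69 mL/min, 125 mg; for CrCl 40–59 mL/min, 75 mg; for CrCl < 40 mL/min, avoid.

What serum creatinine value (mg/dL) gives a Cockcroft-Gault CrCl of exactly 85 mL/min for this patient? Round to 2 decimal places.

Standard dose requires CrCl ≥ 85 mL/min.
Set (140 − 80) × 54.1 × 0.85 / (72 × SCr) = 85
SCr = (140 − 80) × 54.1 × 0.85 / (72 × 85) = 0.451 mg/dL

0.45 mg/dL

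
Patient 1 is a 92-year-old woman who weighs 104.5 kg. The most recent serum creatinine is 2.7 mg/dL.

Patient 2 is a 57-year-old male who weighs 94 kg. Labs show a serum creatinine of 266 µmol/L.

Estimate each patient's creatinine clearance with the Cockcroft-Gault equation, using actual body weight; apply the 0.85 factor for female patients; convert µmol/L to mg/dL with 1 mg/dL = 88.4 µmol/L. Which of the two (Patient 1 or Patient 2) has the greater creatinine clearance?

Patient 2

Patient 1: CrCl = (140 − 92) × 104.5 / (72 × 2.7) × 0.85 = 5016.0 / 194.40 × 0.85 ≈ 21.9 mL/min
Patient 2: SCr = 266 / 88.4 = 3.009 mg/dL
Patient 2: CrCl = (140 − 57) × 94 / (72 × 3.009) = 7802.0 / 216.65 ≈ 36.0 mL/min
21.9 vs 36.0 mL/min → Patient 2 is higher.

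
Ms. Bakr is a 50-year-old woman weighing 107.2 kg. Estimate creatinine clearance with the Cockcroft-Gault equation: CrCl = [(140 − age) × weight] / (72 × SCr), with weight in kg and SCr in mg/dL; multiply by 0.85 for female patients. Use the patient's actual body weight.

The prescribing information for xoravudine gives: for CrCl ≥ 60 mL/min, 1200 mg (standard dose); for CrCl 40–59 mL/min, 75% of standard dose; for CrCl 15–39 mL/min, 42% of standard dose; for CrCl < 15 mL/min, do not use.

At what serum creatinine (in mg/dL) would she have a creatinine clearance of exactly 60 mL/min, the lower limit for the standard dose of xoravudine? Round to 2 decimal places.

Standard dose requires CrCl ≥ 60 mL/min.
Set (140 − 50) × 107.2 × 0.85 / (72 × SCr) = 60
SCr = (140 − 50) × 107.2 × 0.85 / (72 × 60) = 1.898 mg/dL

1.90 mg/dL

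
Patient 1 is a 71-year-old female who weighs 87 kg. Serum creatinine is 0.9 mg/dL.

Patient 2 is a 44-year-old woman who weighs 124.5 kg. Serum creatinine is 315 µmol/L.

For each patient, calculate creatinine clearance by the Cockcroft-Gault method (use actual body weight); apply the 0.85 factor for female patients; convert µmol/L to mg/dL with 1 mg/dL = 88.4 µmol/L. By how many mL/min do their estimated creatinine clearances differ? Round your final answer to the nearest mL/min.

39 mL/min

Patient 1: CrCl = (140 − 71) × 87 / (72 × 0.9) × 0.85 = 6003.0 / 64.80 × 0.85 ≈ 78.7 mL/min
Patient 2: SCr = 315 / 88.4 = 3.563 mg/dL
Patient 2: CrCl = (140 − 44) × 124.5 / (72 × 3.563) × 0.85 = 11952.0 / 256.54 × 0.85 ≈ 39.6 mL/min
|78.7 − 39.6| = 39.1 mL/min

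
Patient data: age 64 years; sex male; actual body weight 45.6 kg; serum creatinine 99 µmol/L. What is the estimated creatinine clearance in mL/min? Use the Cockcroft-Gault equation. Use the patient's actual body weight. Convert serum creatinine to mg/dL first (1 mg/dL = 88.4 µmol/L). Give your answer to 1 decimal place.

SCr = 99 / 88.4 = 1.12 mg/dL
CrCl = (140 − 64) × 45.6 / (72 × 1.12) = 3465.6 / 80.64 ≈ 43.0 mL/min

43.0 mL/min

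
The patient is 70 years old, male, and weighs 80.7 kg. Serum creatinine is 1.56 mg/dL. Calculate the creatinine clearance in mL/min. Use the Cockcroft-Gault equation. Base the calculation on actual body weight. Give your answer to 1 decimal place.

CrCl = (140 − 70) × 80.7 / (72 × 1.56) = 5649.0 / 112.32 ≈ 50.3 mL/min

50.3 mL/min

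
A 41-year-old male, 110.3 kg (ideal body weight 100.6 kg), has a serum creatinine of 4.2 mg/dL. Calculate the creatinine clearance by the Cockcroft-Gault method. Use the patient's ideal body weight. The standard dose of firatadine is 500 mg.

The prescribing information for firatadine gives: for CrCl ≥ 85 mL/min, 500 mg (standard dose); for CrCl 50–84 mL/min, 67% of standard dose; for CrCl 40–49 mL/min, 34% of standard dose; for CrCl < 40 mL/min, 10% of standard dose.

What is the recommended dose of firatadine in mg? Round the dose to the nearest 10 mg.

CrCl = (140 − 41) × 100.6 / (72 × 4.2) = 9959.4 / 302.40 ≈ 32.9 mL/min
CrCl ≈ 33 mL/min → bracket < 40 mL/min.
10% of 500 mg = 50 mg

50 mg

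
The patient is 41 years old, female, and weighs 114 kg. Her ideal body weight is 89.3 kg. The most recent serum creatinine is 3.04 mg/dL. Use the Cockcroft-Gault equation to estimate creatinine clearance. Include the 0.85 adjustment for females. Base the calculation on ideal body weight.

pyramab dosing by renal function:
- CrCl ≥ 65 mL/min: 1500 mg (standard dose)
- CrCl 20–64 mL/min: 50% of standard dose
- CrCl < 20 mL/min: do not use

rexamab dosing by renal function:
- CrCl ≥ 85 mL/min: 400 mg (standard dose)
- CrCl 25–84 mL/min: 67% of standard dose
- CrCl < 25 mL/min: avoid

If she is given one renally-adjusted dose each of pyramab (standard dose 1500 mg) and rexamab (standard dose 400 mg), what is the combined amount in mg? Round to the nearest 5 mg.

1020 mg

CrCl = (140 − 41) × 89.3 / (72 × 3.04) × 0.85 = 8840.7 / 218.88 × 0.85 ≈ 34.3 mL/min
CrCl ≈ 34 mL/min.
pyramab: 20–64 mL/min → 50% of 1500 mg = 750 mg.
rexamab: 25–84 mL/min → 67% of 400 mg = 268 mg.
Total = 750 + 268 = 1018 mg.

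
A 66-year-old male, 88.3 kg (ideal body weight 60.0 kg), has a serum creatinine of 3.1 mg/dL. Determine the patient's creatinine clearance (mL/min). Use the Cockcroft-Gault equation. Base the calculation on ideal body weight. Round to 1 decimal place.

CrCl = (140 − 66) × 60 / (72 × 3.1) = 4440.0 / 223.20 ≈ 19.9 mL/min

19.9 mL/min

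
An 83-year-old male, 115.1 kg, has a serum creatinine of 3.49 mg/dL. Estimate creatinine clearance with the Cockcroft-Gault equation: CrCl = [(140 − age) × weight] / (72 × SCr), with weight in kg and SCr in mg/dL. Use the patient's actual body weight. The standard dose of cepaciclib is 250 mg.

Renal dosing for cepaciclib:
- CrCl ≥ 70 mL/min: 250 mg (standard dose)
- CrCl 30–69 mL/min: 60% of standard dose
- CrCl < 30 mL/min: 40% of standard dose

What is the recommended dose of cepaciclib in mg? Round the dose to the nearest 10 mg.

CrCl = (140 − 83) × 115.1 / (72 × 3.49) = 6560.7 / 251.28 ≈ 26.1 mL/min
CrCl ≈ 26 mL/min → bracket < 30 mL/min.
40% of 250 mg = 100 mg

100 mg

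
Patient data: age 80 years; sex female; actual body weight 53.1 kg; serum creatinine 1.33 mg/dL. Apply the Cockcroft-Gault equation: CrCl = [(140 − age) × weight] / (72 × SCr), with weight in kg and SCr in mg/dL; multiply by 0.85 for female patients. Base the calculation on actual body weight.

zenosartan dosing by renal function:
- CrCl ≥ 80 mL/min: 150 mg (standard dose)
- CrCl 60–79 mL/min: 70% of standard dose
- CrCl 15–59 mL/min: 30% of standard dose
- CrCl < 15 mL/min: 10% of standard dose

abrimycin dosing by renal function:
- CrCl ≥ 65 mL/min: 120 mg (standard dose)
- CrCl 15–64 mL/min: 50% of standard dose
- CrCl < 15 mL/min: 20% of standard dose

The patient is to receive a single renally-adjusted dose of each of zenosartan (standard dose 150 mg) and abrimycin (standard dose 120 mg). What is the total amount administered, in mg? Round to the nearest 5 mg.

CrCl = (140 − 80) × 53.1 / (72 × 1.33) × 0.85 = 3186.0 / 95.76 × 0.85 ≈ 28.3 mL/min
CrCl ≈ 28 mL/min.
zenosartan: 15–59 mL/min → 30% of 150 mg = 45 mg.
abrimycin: 15–64 mL/min → 50% of 120 mg = 60 mg.
Total = 45 + 60 = 105 mg.

105 mg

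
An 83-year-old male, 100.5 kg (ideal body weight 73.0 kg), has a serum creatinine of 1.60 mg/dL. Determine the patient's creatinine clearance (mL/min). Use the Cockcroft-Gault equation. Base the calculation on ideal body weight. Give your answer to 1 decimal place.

36.1 mL/min

CrCl = (140 − 83) × 73 / (72 × 1.6) = 4161.0 / 115.20 ≈ 36.1 mL/min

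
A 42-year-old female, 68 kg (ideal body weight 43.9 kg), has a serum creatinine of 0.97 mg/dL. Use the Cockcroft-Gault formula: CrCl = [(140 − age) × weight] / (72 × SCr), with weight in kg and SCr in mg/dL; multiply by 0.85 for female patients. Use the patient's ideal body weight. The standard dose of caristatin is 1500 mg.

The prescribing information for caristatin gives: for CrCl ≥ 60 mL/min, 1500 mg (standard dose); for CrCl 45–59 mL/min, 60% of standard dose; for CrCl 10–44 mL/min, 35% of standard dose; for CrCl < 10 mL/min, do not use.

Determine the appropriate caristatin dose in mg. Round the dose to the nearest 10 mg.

CrCl = (140 − 42) × 43.9 / (72 × 0.97) × 0.85 = 4302.2 / 69.84 × 0.85 ≈ 52.4 mL/min
CrCl ≈ 52 mL/min → bracket 45–59 mL/min.
60% of 1500 mg = 900 mg

900 mg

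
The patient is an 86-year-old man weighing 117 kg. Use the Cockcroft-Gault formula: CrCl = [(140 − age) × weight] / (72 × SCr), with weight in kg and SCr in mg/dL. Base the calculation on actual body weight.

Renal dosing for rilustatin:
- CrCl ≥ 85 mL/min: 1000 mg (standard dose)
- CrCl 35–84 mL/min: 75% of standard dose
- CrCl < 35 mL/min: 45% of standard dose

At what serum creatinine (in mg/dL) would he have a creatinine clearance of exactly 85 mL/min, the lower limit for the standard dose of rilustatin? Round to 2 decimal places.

Standard dose requires CrCl ≥ 85 mL/min.
Set (140 − 86) × 117 / (72 × SCr) = 85
SCr = (140 − 86) × 117 / (72 × 85) = 1.032 mg/dL

1.03 mg/dL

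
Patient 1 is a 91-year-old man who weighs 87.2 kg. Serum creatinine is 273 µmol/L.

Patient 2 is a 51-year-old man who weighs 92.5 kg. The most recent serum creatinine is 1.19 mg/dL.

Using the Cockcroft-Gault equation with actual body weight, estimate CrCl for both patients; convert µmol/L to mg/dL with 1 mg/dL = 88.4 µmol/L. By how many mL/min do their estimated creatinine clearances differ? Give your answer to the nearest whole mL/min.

77 mL/min

Patient 1: SCr = 273 / 88.4 = 3.088 mg/dL
Patient 1: CrCl = (140 − 91) × 87.2 / (72 × 3.088) = 4272.8 / 222.34 ≈ 19.2 mL/min
Patient 2: CrCl = (140 − 51) × 92.5 / (72 × 1.19) = 8232.5 / 85.68 ≈ 96.1 mL/min
|19.2 − 96.1| = 76.9 mL/min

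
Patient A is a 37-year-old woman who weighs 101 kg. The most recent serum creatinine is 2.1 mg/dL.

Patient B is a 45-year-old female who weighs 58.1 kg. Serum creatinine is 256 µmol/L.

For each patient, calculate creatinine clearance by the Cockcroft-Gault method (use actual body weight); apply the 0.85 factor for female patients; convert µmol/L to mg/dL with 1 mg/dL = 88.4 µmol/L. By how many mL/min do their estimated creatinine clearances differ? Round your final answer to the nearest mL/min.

Patient A: CrCl = (140 − 37) × 101 / (72 × 2.1) × 0.85 = 10403.0 / 151.20 × 0.85 ≈ 58.5 mL/min
Patient B: SCr = 256 / 88.4 = 2.896 mg/dL
Patient B: CrCl = (140 − 45) × 58.1 / (72 × 2.896) × 0.85 = 5519.5 / 208.51 × 0.85 ≈ 22.5 mL/min
|58.5 − 22.5| = 36.0 mL/min

36 mL/min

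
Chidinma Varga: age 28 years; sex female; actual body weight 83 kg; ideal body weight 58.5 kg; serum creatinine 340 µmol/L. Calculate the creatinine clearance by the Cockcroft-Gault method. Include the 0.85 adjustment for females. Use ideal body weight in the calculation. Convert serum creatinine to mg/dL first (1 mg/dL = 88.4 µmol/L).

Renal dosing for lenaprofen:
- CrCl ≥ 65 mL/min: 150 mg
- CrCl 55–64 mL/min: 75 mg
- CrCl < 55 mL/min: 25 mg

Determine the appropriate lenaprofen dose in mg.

SCr = 340 / 88.4 = 3.846 mg/dL
CrCl = (140 − 28) × 58.5 / (72 × 3.846) × 0.85 = 6552.0 / 276.91 × 0.85 ≈ 20.1 mL/min
CrCl ≈ 20 mL/min → bracket < 55 mL/min.
Dose for this bracket: 25 mg.

25 mg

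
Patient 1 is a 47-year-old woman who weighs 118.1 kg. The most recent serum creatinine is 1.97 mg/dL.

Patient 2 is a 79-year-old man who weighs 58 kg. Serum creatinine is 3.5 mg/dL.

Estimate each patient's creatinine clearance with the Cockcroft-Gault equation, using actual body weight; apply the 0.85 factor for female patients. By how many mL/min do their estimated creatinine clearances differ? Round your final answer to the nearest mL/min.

52 mL/min

Patient 1: CrCl = (140 − 47) × 118.1 / (72 × 1.97) × 0.85 = 10983.3 / 141.84 × 0.85 ≈ 65.8 mL/min
Patient 2: CrCl = (140 − 79) × 58 / (72 × 3.5) = 3538.0 / 252.00 ≈ 14.0 mL/min
|65.8 − 14.0| = 51.8 mL/min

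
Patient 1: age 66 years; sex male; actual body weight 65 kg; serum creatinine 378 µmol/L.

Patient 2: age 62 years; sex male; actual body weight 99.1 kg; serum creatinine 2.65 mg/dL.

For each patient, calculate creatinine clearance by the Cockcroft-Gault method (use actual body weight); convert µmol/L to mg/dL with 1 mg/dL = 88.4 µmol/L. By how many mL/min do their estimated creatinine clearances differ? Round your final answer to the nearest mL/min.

Patient 1: SCr = 378 / 88.4 = 4.276 mg/dL
Patient 1: CrCl = (140 − 66) × 65 / (72 × 4.276) = 4810.0 / 307.87 ≈ 15.6 mL/min
Patient 2: CrCl = (140 − 62) × 99.1 / (72 × 2.65) = 7729.8 / 190.80 ≈ 40.5 mL/min
|15.6 − 40.5| = 24.9 mL/min

25 mL/min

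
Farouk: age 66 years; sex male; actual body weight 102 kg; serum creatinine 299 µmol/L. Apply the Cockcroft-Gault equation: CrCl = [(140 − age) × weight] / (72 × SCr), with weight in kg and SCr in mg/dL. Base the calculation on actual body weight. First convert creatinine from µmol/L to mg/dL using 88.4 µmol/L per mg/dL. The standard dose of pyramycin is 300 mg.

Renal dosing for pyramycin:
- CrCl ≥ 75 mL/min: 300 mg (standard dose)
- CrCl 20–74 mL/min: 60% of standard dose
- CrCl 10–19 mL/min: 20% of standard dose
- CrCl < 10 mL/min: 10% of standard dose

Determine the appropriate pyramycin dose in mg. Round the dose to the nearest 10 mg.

SCr = 299 / 88.4 = 3.382 mg/dL
CrCl = (140 − 66) × 102 / (72 × 3.382) = 7548.0 / 243.50 ≈ 31.0 mL/min
CrCl ≈ 31 mL/min → bracket 20–74 mL/min.
60% of 300 mg = 180 mg

180 mg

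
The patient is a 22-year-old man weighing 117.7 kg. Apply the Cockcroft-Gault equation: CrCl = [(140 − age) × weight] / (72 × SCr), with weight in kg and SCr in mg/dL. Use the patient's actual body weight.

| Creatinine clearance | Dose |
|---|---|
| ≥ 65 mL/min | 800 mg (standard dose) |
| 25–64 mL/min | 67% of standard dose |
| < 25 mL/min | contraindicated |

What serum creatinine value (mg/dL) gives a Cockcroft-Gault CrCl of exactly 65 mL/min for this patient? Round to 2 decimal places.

2.97 mg/dL

Standard dose requires CrCl ≥ 65 mL/min.
Set (140 − 22) × 117.7 / (72 × SCr) = 65
SCr = (140 − 22) × 117.7 / (72 × 65) = 2.968 mg/dL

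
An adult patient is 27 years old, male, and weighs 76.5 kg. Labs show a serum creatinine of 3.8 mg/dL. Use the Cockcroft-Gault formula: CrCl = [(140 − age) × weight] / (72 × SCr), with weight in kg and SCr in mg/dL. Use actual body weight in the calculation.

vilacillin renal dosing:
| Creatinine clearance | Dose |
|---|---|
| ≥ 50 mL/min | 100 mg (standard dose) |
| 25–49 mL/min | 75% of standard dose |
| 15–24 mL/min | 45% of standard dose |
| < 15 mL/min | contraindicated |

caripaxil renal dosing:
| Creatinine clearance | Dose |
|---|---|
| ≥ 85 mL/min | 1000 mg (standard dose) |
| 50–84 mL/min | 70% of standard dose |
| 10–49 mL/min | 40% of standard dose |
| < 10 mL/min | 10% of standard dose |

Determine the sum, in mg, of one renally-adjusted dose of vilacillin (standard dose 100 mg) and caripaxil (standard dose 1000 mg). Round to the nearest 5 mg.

475 mg

CrCl = (140 − 27) × 76.5 / (72 × 3.8) = 8644.5 / 273.60 ≈ 31.6 mL/min
CrCl ≈ 32 mL/min.
vilacillin: 25–49 mL/min → 75% of 100 mg = 75 mg.
caripaxil: 10–49 mL/min → 40% of 1000 mg = 400 mg.
Total = 75 + 400 = 475 mg.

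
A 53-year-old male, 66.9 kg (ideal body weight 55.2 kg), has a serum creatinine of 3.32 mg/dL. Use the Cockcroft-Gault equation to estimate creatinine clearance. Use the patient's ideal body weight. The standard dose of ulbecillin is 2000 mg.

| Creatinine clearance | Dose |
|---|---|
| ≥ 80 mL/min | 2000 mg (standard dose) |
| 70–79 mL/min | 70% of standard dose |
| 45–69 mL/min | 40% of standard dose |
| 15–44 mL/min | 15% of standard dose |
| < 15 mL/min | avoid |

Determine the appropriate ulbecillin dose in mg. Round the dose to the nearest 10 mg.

300 mg

CrCl = (140 − 53) × 55.2 / (72 × 3.32) = 4802.4 / 239.04 ≈ 20.1 mL/min
CrCl ≈ 20 mL/min → bracket 15–44 mL/min.
15% of 2000 mg = 300 mg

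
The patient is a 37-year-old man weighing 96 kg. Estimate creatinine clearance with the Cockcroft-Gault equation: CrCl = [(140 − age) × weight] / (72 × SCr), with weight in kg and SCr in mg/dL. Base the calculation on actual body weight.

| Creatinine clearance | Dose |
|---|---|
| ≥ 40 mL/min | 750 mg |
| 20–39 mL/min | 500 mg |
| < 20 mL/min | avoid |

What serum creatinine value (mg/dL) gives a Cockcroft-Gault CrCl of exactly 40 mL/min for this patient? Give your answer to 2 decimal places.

Standard dose requires CrCl ≥ 40 mL/min.
Set (140 − 37) × 96 / (72 × SCr) = 40
SCr = (140 − 37) × 96 / (72 × 40) = 3.433 mg/dL

3.43 mg/dL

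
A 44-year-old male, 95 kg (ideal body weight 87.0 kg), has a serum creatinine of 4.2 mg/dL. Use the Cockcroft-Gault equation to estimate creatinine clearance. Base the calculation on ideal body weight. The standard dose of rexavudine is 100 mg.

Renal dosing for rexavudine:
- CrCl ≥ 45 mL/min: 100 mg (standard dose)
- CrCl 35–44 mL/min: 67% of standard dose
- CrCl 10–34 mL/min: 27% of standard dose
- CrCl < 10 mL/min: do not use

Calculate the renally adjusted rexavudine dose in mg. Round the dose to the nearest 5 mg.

25 mg

CrCl = (140 − 44) × 87 / (72 × 4.2) = 8352.0 / 302.40 ≈ 27.6 mL/min
CrCl ≈ 28 mL/min → bracket 10–34 mL/min.
27% of 100 mg = 27 mg → 25 mg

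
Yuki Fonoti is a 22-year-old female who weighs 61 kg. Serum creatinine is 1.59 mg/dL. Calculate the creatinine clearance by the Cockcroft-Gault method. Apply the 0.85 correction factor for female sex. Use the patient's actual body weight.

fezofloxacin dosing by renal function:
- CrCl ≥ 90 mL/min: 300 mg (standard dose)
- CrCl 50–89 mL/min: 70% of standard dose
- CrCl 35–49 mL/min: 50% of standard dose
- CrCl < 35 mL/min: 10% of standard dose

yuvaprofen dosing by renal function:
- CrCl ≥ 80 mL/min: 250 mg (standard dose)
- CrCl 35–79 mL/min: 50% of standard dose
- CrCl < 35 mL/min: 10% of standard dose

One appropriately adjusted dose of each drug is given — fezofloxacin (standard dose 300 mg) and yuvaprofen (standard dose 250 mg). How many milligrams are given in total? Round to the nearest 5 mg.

335 mg

CrCl = (140 − 22) × 61 / (72 × 1.59) × 0.85 = 7198.0 / 114.48 × 0.85 ≈ 53.4 mL/min
CrCl ≈ 53 mL/min.
fezofloxacin: 50–89 mL/min → 70% of 300 mg = 210 mg.
yuvaprofen: 35–79 mL/min → 50% of 250 mg = 125 mg.
Total = 210 + 125 = 335 mg.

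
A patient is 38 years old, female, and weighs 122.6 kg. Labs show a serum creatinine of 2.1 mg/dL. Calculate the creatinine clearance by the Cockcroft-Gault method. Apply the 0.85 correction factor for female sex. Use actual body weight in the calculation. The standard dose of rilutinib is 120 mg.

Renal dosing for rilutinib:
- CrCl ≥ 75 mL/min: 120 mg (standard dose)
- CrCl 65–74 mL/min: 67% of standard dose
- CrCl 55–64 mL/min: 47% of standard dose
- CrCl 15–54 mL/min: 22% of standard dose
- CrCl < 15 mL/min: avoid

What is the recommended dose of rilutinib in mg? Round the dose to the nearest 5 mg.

CrCl = (140 − 38) × 122.6 / (72 × 2.1) × 0.85 = 12505.2 / 151.20 × 0.85 ≈ 70.3 mL/min
CrCl ≈ 70 mL/min → bracket 65–74 mL/min.
67% of 120 mg = 80.4 mg → 80 mg

80 mg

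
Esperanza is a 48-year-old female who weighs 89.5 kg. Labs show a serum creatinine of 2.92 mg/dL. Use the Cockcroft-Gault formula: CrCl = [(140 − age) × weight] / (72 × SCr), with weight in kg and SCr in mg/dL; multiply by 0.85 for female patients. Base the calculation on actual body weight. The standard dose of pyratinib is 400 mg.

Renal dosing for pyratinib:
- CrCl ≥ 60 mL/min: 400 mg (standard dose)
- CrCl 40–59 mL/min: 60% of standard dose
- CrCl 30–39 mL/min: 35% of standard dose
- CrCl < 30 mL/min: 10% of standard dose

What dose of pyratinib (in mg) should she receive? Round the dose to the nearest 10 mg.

140 mg

CrCl = (140 − 48) × 89.5 / (72 × 2.92) × 0.85 = 8234.0 / 210.24 × 0.85 ≈ 33.3 mL/min
CrCl ≈ 33 mL/min → bracket 30–39 mL/min.
35% of 400 mg = 140 mg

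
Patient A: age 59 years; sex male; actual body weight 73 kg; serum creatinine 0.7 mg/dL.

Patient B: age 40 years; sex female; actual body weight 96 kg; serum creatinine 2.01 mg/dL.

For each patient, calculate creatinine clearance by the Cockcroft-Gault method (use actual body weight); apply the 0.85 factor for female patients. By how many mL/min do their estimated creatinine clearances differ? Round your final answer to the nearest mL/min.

61 mL/min

Patient A: CrCl = (140 − 59) × 73 / (72 × 0.7) = 5913.0 / 50.40 ≈ 117.3 mL/min
Patient B: CrCl = (140 − 40) × 96 / (72 × 2.01) × 0.85 = 9600.0 / 144.72 × 0.85 ≈ 56.4 mL/min
|117.3 − 56.4| = 60.9 mL/min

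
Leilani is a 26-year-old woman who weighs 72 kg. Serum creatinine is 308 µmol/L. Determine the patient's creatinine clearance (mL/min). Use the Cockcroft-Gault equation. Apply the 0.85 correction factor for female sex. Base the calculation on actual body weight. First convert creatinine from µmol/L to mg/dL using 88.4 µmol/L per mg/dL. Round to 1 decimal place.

SCr = 308 / 88.4 = 3.484 mg/dL
CrCl = (140 − 26) × 72 / (72 × 3.484) × 0.85 = 8208.0 / 250.85 × 0.85 ≈ 27.8 mL/min

27.8 mL/min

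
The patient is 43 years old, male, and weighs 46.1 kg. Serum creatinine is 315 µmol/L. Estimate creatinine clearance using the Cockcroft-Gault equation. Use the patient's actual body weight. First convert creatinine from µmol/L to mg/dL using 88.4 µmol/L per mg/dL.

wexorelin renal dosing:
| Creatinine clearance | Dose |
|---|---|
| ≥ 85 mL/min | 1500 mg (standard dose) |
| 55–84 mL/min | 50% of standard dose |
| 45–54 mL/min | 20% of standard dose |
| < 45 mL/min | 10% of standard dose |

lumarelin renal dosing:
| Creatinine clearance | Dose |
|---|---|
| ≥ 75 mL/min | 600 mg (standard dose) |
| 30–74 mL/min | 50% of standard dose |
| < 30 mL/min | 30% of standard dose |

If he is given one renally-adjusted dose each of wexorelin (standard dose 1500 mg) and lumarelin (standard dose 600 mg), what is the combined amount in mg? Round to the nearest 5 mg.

330 mg

SCr = 315 / 88.4 = 3.563 mg/dL
CrCl = (140 − 43) × 46.1 / (72 × 3.563) = 4471.7 / 256.54 ≈ 17.4 mL/min
CrCl ≈ 17 mL/min.
wexorelin: < 45 mL/min → 10% of 1500 mg = 150 mg.
lumarelin: < 30 mL/min → 30% of 600 mg = 180 mg.
Total = 150 + 180 = 330 mg.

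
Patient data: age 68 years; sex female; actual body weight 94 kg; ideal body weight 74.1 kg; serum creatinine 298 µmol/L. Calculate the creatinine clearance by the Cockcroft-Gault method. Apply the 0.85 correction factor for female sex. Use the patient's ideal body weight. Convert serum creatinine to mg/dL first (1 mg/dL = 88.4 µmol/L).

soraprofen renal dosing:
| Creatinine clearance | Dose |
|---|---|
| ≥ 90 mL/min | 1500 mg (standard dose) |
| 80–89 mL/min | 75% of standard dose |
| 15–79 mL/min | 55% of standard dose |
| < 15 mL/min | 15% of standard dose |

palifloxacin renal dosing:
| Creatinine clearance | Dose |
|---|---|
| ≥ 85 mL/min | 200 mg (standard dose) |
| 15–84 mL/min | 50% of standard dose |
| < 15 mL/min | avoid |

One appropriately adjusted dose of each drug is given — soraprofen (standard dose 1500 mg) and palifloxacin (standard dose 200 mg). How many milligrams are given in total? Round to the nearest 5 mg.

SCr = 298 / 88.4 = 3.371 mg/dL
CrCl = (140 − 68) × 74.1 / (72 × 3.371) × 0.85 = 5335.2 / 242.71 × 0.85 ≈ 18.7 mL/min
CrCl ≈ 19 mL/min.
soraprofen: 15–79 mL/min → 55% of 1500 mg = 825 mg.
palifloxacin: 15–84 mL/min → 50% of 200 mg = 100 mg.
Total = 825 + 100 = 925 mg.

925 mg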